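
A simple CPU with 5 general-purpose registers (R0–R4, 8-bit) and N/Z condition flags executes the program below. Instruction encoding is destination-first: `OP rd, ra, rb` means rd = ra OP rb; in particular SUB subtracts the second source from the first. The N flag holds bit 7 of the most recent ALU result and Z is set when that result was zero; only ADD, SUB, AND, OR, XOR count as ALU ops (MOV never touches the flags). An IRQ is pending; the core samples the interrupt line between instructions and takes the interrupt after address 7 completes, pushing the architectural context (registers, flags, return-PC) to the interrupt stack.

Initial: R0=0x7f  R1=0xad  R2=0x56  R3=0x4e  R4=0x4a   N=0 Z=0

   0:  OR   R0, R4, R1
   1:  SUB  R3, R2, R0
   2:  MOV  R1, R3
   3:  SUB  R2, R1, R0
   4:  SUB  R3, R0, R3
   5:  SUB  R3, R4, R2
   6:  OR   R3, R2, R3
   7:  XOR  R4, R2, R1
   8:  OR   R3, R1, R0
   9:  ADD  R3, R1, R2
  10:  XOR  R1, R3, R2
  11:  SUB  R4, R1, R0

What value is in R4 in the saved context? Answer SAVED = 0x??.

after  0: R0=0xef R1=0xad R2=0x56 R3=0x4e R4=0x4a  N=1 Z=0
after  1: R0=0xef R1=0xad R2=0x56 R3=0x67 R4=0x4a  N=0 Z=0
after  2: R0=0xef R1=0x67 R2=0x56 R3=0x67 R4=0x4a  N=0 Z=0
after  3: R0=0xef R1=0x67 R2=0x78 R3=0x67 R4=0x4a  N=0 Z=0
after  4: R0=0xef R1=0x67 R2=0x78 R3=0x88 R4=0x4a  N=1 Z=0
after  5: R0=0xef R1=0x67 R2=0x78 R3=0xd2 R4=0x4a  N=1 Z=0
after  6: R0=0xef R1=0x67 R2=0x78 R3=0xfa R4=0x4a  N=1 Z=0
after  7: R0=0xef R1=0x67 R2=0x78 R3=0xfa R4=0x1f  N=0 Z=0
-- IRQ taken; context saved, return-PC = 8 --

SAVED = 0x1f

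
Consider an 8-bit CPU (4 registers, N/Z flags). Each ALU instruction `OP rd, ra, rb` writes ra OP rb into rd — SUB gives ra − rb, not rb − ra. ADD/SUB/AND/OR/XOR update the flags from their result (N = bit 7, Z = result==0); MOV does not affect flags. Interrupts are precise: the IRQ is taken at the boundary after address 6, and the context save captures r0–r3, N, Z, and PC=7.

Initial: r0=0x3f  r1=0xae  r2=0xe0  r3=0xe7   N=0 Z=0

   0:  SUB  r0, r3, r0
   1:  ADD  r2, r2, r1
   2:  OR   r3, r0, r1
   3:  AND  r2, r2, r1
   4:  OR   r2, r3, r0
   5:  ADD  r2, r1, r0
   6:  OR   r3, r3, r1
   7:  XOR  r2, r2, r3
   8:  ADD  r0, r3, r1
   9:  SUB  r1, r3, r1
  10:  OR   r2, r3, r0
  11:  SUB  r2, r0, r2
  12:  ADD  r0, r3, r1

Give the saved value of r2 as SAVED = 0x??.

SAVED = 0x56

after  0: r0=0xa8 r1=0xae r2=0xe0 r3=0xe7  N=1 Z=0
after  1: r0=0xa8 r1=0xae r2=0x8e r3=0xe7  N=1 Z=0
after  2: r0=0xa8 r1=0xae r2=0x8e r3=0xae  N=1 Z=0
after  3: r0=0xa8 r1=0xae r2=0x8e r3=0xae  N=1 Z=0
after  4: r0=0xa8 r1=0xae r2=0xae r3=0xae  N=1 Z=0
after  5: r0=0xa8 r1=0xae r2=0x56 r3=0xae  N=0 Z=0
after  6: r0=0xa8 r1=0xae r2=0x56 r3=0xae  N=1 Z=0
-- IRQ taken; context saved, return-PC = 7 --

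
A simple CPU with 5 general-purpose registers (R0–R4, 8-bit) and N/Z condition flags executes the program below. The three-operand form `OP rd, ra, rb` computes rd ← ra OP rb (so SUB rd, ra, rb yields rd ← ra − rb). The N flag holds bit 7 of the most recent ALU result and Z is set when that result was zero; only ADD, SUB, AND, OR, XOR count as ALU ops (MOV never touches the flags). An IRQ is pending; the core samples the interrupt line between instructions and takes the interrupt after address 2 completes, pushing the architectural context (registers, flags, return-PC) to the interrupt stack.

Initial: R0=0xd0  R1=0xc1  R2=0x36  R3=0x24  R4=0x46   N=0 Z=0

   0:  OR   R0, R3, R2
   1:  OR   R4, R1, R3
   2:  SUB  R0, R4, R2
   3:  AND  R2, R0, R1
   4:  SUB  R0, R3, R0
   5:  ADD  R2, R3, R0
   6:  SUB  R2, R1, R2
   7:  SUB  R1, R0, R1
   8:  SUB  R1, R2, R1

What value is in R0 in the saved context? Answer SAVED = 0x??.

after  0: R0=0x36 R1=0xc1 R2=0x36 R3=0x24 R4=0x46  N=0 Z=0
after  1: R0=0x36 R1=0xc1 R2=0x36 R3=0x24 R4=0xe5  N=1 Z=0
after  2: R0=0xaf R1=0xc1 R2=0x36 R3=0x24 R4=0xe5  N=1 Z=0
-- IRQ taken; context saved, return-PC = 3 --

SAVED = 0xaf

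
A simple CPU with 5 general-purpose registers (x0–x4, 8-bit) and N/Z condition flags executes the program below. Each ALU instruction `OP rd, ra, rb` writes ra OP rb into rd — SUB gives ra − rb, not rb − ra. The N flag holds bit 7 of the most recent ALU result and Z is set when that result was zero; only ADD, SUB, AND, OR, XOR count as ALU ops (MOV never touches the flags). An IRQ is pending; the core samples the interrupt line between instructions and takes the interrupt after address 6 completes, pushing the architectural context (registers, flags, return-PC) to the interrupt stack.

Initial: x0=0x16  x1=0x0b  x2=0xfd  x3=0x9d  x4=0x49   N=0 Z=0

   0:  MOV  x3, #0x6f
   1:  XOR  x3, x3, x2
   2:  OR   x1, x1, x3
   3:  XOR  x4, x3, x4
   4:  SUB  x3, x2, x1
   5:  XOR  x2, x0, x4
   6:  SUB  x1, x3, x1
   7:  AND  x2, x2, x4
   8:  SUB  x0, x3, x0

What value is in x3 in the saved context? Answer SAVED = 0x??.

after  0: x0=0x16 x1=0x0b x2=0xfd x3=0x6f x4=0x49  N=0 Z=0
after  1: x0=0x16 x1=0x0b x2=0xfd x3=0x92 x4=0x49  N=1 Z=0
after  2: x0=0x16 x1=0x9b x2=0xfd x3=0x92 x4=0x49  N=1 Z=0
after  3: x0=0x16 x1=0x9b x2=0xfd x3=0x92 x4=0xdb  N=1 Z=0
after  4: x0=0x16 x1=0x9b x2=0xfd x3=0x62 x4=0xdb  N=0 Z=0
after  5: x0=0x16 x1=0x9b x2=0xcd x3=0x62 x4=0xdb  N=1 Z=0
after  6: x0=0x16 x1=0xc7 x2=0xcd x3=0x62 x4=0xdb  N=1 Z=0
-- IRQ taken; context saved, return-PC = 7 --

SAVED = 0x62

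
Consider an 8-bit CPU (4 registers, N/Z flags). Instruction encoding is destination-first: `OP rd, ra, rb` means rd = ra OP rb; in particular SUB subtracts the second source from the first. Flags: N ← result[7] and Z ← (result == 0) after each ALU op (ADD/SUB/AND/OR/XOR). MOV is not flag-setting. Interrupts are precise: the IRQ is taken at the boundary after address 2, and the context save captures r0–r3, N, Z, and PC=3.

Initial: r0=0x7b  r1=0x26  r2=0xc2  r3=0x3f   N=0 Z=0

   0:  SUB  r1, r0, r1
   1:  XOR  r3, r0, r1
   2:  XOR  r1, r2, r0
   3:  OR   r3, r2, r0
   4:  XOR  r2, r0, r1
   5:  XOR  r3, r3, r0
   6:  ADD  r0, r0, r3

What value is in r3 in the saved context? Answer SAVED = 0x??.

SAVED = 0x2e

after  0: r0=0x7b r1=0x55 r2=0xc2 r3=0x3f  N=0 Z=0
after  1: r0=0x7b r1=0x55 r2=0xc2 r3=0x2e  N=0 Z=0
after  2: r0=0x7b r1=0xb9 r2=0xc2 r3=0x2e  N=1 Z=0
-- IRQ taken; context saved, return-PC = 3 --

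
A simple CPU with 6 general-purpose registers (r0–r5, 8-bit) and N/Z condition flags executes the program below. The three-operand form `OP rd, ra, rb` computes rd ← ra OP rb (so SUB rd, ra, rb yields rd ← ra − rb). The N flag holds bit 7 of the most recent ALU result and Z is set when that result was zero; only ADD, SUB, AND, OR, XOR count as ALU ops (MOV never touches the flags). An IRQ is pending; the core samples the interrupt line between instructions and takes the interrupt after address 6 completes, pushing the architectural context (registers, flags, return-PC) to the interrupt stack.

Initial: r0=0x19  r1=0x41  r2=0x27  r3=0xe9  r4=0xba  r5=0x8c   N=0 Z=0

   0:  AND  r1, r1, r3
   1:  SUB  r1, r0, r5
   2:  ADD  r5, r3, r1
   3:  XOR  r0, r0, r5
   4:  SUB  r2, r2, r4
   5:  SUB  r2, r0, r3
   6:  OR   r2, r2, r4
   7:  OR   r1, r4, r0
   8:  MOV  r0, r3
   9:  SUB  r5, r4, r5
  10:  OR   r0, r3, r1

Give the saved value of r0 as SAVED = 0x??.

SAVED = 0x6f

after  0: r0=0x19 r1=0x41 r2=0x27 r3=0xe9 r4=0xba r5=0x8c  N=0 Z=0
after  1: r0=0x19 r1=0x8d r2=0x27 r3=0xe9 r4=0xba r5=0x8c  N=1 Z=0
after  2: r0=0x19 r1=0x8d r2=0x27 r3=0xe9 r4=0xba r5=0x76  N=0 Z=0
after  3: r0=0x6f r1=0x8d r2=0x27 r3=0xe9 r4=0xba r5=0x76  N=0 Z=0
after  4: r0=0x6f r1=0x8d r2=0x6d r3=0xe9 r4=0xba r5=0x76  N=0 Z=0
after  5: r0=0x6f r1=0x8d r2=0x86 r3=0xe9 r4=0xba r5=0x76  N=1 Z=0
after  6: r0=0x6f r1=0x8d r2=0xbe r3=0xe9 r4=0xba r5=0x76  N=1 Z=0
-- IRQ taken; context saved, return-PC = 7 --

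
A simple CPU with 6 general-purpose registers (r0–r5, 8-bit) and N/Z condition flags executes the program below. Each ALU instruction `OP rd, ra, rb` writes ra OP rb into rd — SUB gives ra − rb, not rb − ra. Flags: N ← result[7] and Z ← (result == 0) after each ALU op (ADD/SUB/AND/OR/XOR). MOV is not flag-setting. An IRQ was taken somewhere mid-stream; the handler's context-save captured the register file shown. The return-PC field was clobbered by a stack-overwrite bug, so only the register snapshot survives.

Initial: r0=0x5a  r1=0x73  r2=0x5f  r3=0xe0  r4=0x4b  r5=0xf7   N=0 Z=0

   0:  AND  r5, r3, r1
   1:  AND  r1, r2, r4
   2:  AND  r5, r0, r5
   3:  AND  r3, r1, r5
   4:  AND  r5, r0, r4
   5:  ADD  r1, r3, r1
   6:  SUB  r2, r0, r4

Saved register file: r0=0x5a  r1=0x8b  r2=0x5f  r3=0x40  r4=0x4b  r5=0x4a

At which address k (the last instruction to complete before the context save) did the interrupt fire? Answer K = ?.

K = 5

after  0: r0=0x5a r1=0x73 r2=0x5f r3=0xe0 r4=0x4b r5=0x60  N=0 Z=0
after  1: r0=0x5a r1=0x4b r2=0x5f r3=0xe0 r4=0x4b r5=0x60  N=0 Z=0
after  2: r0=0x5a r1=0x4b r2=0x5f r3=0xe0 r4=0x4b r5=0x40  N=0 Z=0
after  3: r0=0x5a r1=0x4b r2=0x5f r3=0x40 r4=0x4b r5=0x40  N=0 Z=0
after  4: r0=0x5a r1=0x4b r2=0x5f r3=0x40 r4=0x4b r5=0x4a  N=0 Z=0
after  5: r0=0x5a r1=0x8b r2=0x5f r3=0x40 r4=0x4b r5=0x4a  N=1 Z=0
-- IRQ taken; context saved, return-PC = 6 --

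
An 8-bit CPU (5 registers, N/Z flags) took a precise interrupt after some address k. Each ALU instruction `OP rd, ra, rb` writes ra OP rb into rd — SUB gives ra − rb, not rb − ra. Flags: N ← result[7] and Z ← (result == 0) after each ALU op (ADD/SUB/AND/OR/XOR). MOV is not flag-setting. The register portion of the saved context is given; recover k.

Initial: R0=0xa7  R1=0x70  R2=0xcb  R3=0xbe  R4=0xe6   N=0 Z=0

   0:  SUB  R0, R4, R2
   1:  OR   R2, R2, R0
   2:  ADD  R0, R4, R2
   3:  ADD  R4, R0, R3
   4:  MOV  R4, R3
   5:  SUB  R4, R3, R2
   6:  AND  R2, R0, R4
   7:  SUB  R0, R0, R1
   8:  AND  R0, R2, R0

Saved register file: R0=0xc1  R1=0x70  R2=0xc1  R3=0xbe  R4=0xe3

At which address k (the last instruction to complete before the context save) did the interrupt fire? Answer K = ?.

after  0: R0=0x1b R1=0x70 R2=0xcb R3=0xbe R4=0xe6  N=0 Z=0
after  1: R0=0x1b R1=0x70 R2=0xdb R3=0xbe R4=0xe6  N=1 Z=0
after  2: R0=0xc1 R1=0x70 R2=0xdb R3=0xbe R4=0xe6  N=1 Z=0
after  3: R0=0xc1 R1=0x70 R2=0xdb R3=0xbe R4=0x7f  N=0 Z=0
after  4: R0=0xc1 R1=0x70 R2=0xdb R3=0xbe R4=0xbe  N=0 Z=0
after  5: R0=0xc1 R1=0x70 R2=0xdb R3=0xbe R4=0xe3  N=1 Z=0
after  6: R0=0xc1 R1=0x70 R2=0xc1 R3=0xbe R4=0xe3  N=1 Z=0
-- IRQ taken; context saved, return-PC = 7 --

K = 6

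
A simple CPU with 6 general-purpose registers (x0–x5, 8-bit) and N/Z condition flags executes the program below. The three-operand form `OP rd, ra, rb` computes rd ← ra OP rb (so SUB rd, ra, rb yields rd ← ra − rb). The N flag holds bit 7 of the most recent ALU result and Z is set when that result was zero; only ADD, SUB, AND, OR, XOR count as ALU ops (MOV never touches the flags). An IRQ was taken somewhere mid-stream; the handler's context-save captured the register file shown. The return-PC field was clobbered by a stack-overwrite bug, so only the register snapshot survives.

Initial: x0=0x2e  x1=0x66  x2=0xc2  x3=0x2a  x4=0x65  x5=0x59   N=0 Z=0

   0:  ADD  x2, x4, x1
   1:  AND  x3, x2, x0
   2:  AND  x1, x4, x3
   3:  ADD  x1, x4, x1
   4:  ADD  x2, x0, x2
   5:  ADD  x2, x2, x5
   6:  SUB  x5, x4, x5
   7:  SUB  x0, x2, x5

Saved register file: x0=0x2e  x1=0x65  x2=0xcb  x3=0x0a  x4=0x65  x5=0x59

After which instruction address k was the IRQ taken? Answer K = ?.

after  0: x0=0x2e x1=0x66 x2=0xcb x3=0x2a x4=0x65 x5=0x59  N=1 Z=0
after  1: x0=0x2e x1=0x66 x2=0xcb x3=0x0a x4=0x65 x5=0x59  N=0 Z=0
after  2: x0=0x2e x1=0x00 x2=0xcb x3=0x0a x4=0x65 x5=0x59  N=0 Z=1
after  3: x0=0x2e x1=0x65 x2=0xcb x3=0x0a x4=0x65 x5=0x59  N=0 Z=0
-- IRQ taken; context saved, return-PC = 4 --

K = 3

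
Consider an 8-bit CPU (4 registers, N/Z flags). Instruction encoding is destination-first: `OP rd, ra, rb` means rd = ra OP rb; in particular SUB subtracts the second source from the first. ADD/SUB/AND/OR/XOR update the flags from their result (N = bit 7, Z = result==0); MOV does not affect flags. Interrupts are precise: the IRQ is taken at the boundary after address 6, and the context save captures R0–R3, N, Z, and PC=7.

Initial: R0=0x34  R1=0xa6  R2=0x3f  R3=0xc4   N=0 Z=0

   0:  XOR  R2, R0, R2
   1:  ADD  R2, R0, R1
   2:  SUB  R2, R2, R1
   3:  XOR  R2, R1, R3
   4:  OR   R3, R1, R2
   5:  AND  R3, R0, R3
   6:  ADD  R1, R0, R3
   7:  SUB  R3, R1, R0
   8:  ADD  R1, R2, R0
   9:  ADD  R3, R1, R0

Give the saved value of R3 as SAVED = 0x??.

SAVED = 0x24

after  0: R0=0x34 R1=0xa6 R2=0x0b R3=0xc4  N=0 Z=0
after  1: R0=0x34 R1=0xa6 R2=0xda R3=0xc4  N=1 Z=0
after  2: R0=0x34 R1=0xa6 R2=0x34 R3=0xc4  N=0 Z=0
after  3: R0=0x34 R1=0xa6 R2=0x62 R3=0xc4  N=0 Z=0
after  4: R0=0x34 R1=0xa6 R2=0x62 R3=0xe6  N=1 Z=0
after  5: R0=0x34 R1=0xa6 R2=0x62 R3=0x24  N=0 Z=0
after  6: R0=0x34 R1=0x58 R2=0x62 R3=0x24  N=0 Z=0
-- IRQ taken; context saved, return-PC = 7 --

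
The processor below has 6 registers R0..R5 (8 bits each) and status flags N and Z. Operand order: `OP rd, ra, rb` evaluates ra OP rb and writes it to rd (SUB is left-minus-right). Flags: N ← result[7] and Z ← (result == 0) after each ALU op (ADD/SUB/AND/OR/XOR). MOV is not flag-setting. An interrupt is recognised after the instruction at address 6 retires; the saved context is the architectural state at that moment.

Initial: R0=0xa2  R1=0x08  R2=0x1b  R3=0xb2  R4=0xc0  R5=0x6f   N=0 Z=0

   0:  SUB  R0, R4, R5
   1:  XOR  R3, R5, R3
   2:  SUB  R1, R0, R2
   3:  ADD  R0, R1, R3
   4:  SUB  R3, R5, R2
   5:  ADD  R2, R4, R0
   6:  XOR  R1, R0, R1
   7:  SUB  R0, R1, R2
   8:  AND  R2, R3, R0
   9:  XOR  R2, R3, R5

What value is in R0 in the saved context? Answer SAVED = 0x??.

SAVED = 0x13

after  0: R0=0x51 R1=0x08 R2=0x1b R3=0xb2 R4=0xc0 R5=0x6f  N=0 Z=0
after  1: R0=0x51 R1=0x08 R2=0x1b R3=0xdd R4=0xc0 R5=0x6f  N=1 Z=0
after  2: R0=0x51 R1=0x36 R2=0x1b R3=0xdd R4=0xc0 R5=0x6f  N=0 Z=0
after  3: R0=0x13 R1=0x36 R2=0x1b R3=0xdd R4=0xc0 R5=0x6f  N=0 Z=0
after  4: R0=0x13 R1=0x36 R2=0x1b R3=0x54 R4=0xc0 R5=0x6f  N=0 Z=0
after  5: R0=0x13 R1=0x36 R2=0xd3 R3=0x54 R4=0xc0 R5=0x6f  N=1 Z=0
after  6: R0=0x13 R1=0x25 R2=0xd3 R3=0x54 R4=0xc0 R5=0x6f  N=0 Z=0
-- IRQ taken; context saved, return-PC = 7 --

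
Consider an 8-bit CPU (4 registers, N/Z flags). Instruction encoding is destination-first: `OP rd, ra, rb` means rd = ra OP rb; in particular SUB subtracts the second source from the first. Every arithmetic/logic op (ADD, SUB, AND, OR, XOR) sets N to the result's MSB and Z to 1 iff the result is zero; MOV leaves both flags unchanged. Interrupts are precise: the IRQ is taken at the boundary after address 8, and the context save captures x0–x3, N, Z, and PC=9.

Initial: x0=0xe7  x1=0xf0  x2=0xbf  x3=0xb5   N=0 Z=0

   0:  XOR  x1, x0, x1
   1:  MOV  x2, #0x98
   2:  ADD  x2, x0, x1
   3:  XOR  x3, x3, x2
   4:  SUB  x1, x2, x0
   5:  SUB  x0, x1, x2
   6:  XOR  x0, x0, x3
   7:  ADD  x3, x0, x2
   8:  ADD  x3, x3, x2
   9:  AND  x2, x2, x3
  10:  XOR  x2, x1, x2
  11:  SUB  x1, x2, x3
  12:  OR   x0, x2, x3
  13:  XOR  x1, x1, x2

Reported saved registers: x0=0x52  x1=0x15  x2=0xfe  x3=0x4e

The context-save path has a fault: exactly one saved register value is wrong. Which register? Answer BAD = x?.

BAD = x1

after  0: x0=0xe7 x1=0x17 x2=0xbf x3=0xb5  N=0 Z=0
after  1: x0=0xe7 x1=0x17 x2=0x98 x3=0xb5  N=0 Z=0
after  2: x0=0xe7 x1=0x17 x2=0xfe x3=0xb5  N=1 Z=0
after  3: x0=0xe7 x1=0x17 x2=0xfe x3=0x4b  N=0 Z=0
after  4: x0=0xe7 x1=0x17 x2=0xfe x3=0x4b  N=0 Z=0
after  5: x0=0x19 x1=0x17 x2=0xfe x3=0x4b  N=0 Z=0
after  6: x0=0x52 x1=0x17 x2=0xfe x3=0x4b  N=0 Z=0
after  7: x0=0x52 x1=0x17 x2=0xfe x3=0x50  N=0 Z=0
after  8: x0=0x52 x1=0x17 x2=0xfe x3=0x4e  N=0 Z=0
-- IRQ taken; context saved, return-PC = 9 --
mismatch: x1: reported 0x15 vs actual 0x17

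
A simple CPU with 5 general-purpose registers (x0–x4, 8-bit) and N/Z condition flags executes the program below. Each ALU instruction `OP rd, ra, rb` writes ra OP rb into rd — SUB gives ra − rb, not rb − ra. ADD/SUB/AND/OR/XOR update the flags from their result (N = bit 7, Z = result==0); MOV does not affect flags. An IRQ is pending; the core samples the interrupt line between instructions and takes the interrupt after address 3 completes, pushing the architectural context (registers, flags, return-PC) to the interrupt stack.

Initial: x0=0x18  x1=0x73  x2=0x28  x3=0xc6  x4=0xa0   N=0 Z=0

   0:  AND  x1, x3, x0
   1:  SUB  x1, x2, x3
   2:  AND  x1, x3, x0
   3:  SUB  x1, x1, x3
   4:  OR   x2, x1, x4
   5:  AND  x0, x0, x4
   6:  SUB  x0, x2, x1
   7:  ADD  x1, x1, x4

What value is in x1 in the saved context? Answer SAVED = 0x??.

SAVED = 0x3a

after  0: x0=0x18 x1=0x00 x2=0x28 x3=0xc6 x4=0xa0  N=0 Z=1
after  1: x0=0x18 x1=0x62 x2=0x28 x3=0xc6 x4=0xa0  N=0 Z=0
after  2: x0=0x18 x1=0x00 x2=0x28 x3=0xc6 x4=0xa0  N=0 Z=1
after  3: x0=0x18 x1=0x3a x2=0x28 x3=0xc6 x4=0xa0  N=0 Z=0
-- IRQ taken; context saved, return-PC = 4 --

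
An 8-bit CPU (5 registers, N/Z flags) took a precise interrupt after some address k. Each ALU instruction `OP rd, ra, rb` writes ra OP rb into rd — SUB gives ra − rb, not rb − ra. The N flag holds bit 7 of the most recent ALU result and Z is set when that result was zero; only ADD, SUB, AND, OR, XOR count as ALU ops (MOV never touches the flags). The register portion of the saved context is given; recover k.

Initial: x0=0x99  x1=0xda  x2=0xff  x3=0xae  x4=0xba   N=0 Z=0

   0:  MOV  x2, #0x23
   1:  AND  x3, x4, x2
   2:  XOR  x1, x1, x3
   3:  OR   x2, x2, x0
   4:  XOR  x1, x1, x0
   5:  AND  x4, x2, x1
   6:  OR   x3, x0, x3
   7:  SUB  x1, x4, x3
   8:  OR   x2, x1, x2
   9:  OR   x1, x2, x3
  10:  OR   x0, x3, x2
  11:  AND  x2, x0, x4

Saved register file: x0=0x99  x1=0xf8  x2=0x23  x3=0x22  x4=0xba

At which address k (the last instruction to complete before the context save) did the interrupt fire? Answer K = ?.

K = 2

after  0: x0=0x99 x1=0xda x2=0x23 x3=0xae x4=0xba  N=0 Z=0
after  1: x0=0x99 x1=0xda x2=0x23 x3=0x22 x4=0xba  N=0 Z=0
after  2: x0=0x99 x1=0xf8 x2=0x23 x3=0x22 x4=0xba  N=1 Z=0
-- IRQ taken; context saved, return-PC = 3 --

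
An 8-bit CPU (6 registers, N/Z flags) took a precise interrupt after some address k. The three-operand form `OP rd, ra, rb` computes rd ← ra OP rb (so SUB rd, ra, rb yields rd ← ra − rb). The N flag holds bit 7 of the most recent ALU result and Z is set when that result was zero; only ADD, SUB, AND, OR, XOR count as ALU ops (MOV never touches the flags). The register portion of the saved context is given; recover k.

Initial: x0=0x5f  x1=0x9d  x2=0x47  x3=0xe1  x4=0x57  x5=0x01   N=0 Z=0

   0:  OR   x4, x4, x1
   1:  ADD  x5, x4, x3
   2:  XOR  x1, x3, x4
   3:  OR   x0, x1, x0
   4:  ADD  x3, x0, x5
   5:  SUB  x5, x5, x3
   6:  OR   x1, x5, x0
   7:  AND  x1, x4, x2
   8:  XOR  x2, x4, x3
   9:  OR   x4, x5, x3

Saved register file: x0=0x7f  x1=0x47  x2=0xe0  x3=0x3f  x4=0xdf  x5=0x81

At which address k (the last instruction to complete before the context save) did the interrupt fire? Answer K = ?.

K = 8

after  0: x0=0x5f x1=0x9d x2=0x47 x3=0xe1 x4=0xdf x5=0x01  N=1 Z=0
after  1: x0=0x5f x1=0x9d x2=0x47 x3=0xe1 x4=0xdf x5=0xc0  N=1 Z=0
after  2: x0=0x5f x1=0x3e x2=0x47 x3=0xe1 x4=0xdf x5=0xc0  N=0 Z=0
after  3: x0=0x7f x1=0x3e x2=0x47 x3=0xe1 x4=0xdf x5=0xc0  N=0 Z=0
after  4: x0=0x7f x1=0x3e x2=0x47 x3=0x3f x4=0xdf x5=0xc0  N=0 Z=0
after  5: x0=0x7f x1=0x3e x2=0x47 x3=0x3f x4=0xdf x5=0x81  N=1 Z=0
after  6: x0=0x7f x1=0xff x2=0x47 x3=0x3f x4=0xdf x5=0x81  N=1 Z=0
after  7: x0=0x7f x1=0x47 x2=0x47 x3=0x3f x4=0xdf x5=0x81  N=0 Z=0
after  8: x0=0x7f x1=0x47 x2=0xe0 x3=0x3f x4=0xdf x5=0x81  N=1 Z=0
-- IRQ taken; context saved, return-PC = 9 --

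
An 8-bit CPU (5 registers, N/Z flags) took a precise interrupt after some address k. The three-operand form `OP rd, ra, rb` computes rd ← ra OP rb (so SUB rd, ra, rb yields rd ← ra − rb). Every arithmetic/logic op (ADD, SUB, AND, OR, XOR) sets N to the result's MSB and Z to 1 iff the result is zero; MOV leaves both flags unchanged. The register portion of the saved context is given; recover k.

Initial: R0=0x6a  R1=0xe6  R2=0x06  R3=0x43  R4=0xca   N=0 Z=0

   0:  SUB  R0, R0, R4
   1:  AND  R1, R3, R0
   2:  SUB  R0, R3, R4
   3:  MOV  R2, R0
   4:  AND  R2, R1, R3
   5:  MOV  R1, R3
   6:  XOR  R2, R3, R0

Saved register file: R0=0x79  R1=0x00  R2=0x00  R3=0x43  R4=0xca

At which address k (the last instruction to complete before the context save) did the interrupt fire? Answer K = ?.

K = 4

after  0: R0=0xa0 R1=0xe6 R2=0x06 R3=0x43 R4=0xca  N=1 Z=0
after  1: R0=0xa0 R1=0x00 R2=0x06 R3=0x43 R4=0xca  N=0 Z=1
after  2: R0=0x79 R1=0x00 R2=0x06 R3=0x43 R4=0xca  N=0 Z=0
after  3: R0=0x79 R1=0x00 R2=0x79 R3=0x43 R4=0xca  N=0 Z=0
after  4: R0=0x79 R1=0x00 R2=0x00 R3=0x43 R4=0xca  N=0 Z=1
-- IRQ taken; context saved, return-PC = 5 --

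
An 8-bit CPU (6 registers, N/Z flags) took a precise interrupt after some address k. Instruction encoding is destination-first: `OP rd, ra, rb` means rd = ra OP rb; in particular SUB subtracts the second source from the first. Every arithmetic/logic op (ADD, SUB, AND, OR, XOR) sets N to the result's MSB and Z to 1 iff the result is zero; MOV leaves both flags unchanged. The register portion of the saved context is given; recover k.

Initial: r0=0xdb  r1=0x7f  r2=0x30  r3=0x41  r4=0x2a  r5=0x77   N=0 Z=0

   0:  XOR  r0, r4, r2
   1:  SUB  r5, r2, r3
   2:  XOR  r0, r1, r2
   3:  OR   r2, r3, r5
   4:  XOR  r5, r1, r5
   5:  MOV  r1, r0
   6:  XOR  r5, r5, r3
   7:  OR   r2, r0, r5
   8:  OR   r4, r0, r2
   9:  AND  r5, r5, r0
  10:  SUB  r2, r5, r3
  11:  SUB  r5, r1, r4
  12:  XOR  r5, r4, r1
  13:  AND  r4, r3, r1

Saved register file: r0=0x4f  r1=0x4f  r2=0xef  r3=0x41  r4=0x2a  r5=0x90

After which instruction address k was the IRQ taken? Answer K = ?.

K = 5

after  0: r0=0x1a r1=0x7f r2=0x30 r3=0x41 r4=0x2a r5=0x77  N=0 Z=0
after  1: r0=0x1a r1=0x7f r2=0x30 r3=0x41 r4=0x2a r5=0xef  N=1 Z=0
after  2: r0=0x4f r1=0x7f r2=0x30 r3=0x41 r4=0x2a r5=0xef  N=0 Z=0
after  3: r0=0x4f r1=0x7f r2=0xef r3=0x41 r4=0x2a r5=0xef  N=1 Z=0
after  4: r0=0x4f r1=0x7f r2=0xef r3=0x41 r4=0x2a r5=0x90  N=1 Z=0
after  5: r0=0x4f r1=0x4f r2=0xef r3=0x41 r4=0x2a r5=0x90  N=1 Z=0
-- IRQ taken; context saved, return-PC = 6 --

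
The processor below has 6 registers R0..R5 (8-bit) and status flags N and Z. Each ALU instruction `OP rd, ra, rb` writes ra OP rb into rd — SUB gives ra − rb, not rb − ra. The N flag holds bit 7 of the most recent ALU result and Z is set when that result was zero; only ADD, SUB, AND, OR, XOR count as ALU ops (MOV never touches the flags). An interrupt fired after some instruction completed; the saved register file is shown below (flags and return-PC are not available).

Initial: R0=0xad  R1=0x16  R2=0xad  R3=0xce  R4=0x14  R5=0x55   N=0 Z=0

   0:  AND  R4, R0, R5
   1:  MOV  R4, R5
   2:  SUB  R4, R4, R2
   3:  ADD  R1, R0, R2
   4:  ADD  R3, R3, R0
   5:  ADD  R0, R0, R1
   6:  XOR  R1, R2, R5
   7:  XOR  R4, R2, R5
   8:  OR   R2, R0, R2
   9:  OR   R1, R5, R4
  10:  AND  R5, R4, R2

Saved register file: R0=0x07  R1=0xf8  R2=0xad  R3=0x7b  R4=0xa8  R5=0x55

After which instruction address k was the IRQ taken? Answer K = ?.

after  0: R0=0xad R1=0x16 R2=0xad R3=0xce R4=0x05 R5=0x55  N=0 Z=0
after  1: R0=0xad R1=0x16 R2=0xad R3=0xce R4=0x55 R5=0x55  N=0 Z=0
after  2: R0=0xad R1=0x16 R2=0xad R3=0xce R4=0xa8 R5=0x55  N=1 Z=0
after  3: R0=0xad R1=0x5a R2=0xad R3=0xce R4=0xa8 R5=0x55  N=0 Z=0
after  4: R0=0xad R1=0x5a R2=0xad R3=0x7b R4=0xa8 R5=0x55  N=0 Z=0
after  5: R0=0x07 R1=0x5a R2=0xad R3=0x7b R4=0xa8 R5=0x55  N=0 Z=0
after  6: R0=0x07 R1=0xf8 R2=0xad R3=0x7b R4=0xa8 R5=0x55  N=1 Z=0
-- IRQ taken; context saved, return-PC = 7 --

K = 6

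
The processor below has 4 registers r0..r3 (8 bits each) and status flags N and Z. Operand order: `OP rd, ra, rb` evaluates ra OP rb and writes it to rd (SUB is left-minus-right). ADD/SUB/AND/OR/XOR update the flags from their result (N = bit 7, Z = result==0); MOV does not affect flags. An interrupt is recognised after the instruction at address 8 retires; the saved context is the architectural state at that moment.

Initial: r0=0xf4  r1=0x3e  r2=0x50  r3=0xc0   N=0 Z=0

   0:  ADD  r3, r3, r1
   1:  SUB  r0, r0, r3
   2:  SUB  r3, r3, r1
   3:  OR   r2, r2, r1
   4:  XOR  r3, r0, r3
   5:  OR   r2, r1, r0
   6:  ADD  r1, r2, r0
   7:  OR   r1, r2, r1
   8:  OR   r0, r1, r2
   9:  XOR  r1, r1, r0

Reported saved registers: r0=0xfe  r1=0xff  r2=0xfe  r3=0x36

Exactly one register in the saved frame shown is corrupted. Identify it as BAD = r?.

BAD = r1

after  0: r0=0xf4 r1=0x3e r2=0x50 r3=0xfe  N=1 Z=0
after  1: r0=0xf6 r1=0x3e r2=0x50 r3=0xfe  N=1 Z=0
after  2: r0=0xf6 r1=0x3e r2=0x50 r3=0xc0  N=1 Z=0
after  3: r0=0xf6 r1=0x3e r2=0x7e r3=0xc0  N=0 Z=0
after  4: r0=0xf6 r1=0x3e r2=0x7e r3=0x36  N=0 Z=0
after  5: r0=0xf6 r1=0x3e r2=0xfe r3=0x36  N=1 Z=0
after  6: r0=0xf6 r1=0xf4 r2=0xfe r3=0x36  N=1 Z=0
after  7: r0=0xf6 r1=0xfe r2=0xfe r3=0x36  N=1 Z=0
after  8: r0=0xfe r1=0xfe r2=0xfe r3=0x36  N=1 Z=0
-- IRQ taken; context saved, return-PC = 9 --
mismatch: r1: reported 0xff vs actual 0xfe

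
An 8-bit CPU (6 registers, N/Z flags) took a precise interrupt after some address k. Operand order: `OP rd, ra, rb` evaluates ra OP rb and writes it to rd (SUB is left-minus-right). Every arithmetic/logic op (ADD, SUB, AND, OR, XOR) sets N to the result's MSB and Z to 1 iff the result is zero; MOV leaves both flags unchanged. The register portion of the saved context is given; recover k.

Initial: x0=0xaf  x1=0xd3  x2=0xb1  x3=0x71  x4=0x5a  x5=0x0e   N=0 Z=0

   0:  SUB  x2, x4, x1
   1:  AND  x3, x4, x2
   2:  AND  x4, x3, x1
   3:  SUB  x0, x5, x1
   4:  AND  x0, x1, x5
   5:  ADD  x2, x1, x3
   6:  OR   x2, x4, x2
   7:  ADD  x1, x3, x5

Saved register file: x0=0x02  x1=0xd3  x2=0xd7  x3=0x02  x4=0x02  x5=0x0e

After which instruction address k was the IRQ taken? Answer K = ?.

K = 6

after  0: x0=0xaf x1=0xd3 x2=0x87 x3=0x71 x4=0x5a x5=0x0e  N=1 Z=0
after  1: x0=0xaf x1=0xd3 x2=0x87 x3=0x02 x4=0x5a x5=0x0e  N=0 Z=0
after  2: x0=0xaf x1=0xd3 x2=0x87 x3=0x02 x4=0x02 x5=0x0e  N=0 Z=0
after  3: x0=0x3b x1=0xd3 x2=0x87 x3=0x02 x4=0x02 x5=0x0e  N=0 Z=0
after  4: x0=0x02 x1=0xd3 x2=0x87 x3=0x02 x4=0x02 x5=0x0e  N=0 Z=0
after  5: x0=0x02 x1=0xd3 x2=0xd5 x3=0x02 x4=0x02 x5=0x0e  N=1 Z=0
after  6: x0=0x02 x1=0xd3 x2=0xd7 x3=0x02 x4=0x02 x5=0x0e  N=1 Z=0
-- IRQ taken; context saved, return-PC = 7 --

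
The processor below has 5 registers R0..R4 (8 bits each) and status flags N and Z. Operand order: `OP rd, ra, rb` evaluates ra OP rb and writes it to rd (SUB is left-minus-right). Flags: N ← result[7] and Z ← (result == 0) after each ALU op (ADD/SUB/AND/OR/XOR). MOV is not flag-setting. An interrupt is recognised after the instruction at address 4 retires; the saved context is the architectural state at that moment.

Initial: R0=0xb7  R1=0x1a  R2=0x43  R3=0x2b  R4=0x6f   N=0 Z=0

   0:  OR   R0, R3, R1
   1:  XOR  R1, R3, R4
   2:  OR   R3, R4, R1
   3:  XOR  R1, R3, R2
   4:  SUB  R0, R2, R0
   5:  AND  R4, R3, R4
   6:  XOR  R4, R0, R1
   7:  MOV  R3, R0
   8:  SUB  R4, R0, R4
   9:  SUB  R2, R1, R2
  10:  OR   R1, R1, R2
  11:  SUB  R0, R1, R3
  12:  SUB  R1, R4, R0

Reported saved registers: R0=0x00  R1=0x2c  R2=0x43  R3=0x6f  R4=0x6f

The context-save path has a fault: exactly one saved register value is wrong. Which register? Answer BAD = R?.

after  0: R0=0x3b R1=0x1a R2=0x43 R3=0x2b R4=0x6f  N=0 Z=0
after  1: R0=0x3b R1=0x44 R2=0x43 R3=0x2b R4=0x6f  N=0 Z=0
after  2: R0=0x3b R1=0x44 R2=0x43 R3=0x6f R4=0x6f  N=0 Z=0
after  3: R0=0x3b R1=0x2c R2=0x43 R3=0x6f R4=0x6f  N=0 Z=0
after  4: R0=0x08 R1=0x2c R2=0x43 R3=0x6f R4=0x6f  N=0 Z=0
-- IRQ taken; context saved, return-PC = 5 --
mismatch: R0: reported 0x00 vs actual 0x08

BAD = R0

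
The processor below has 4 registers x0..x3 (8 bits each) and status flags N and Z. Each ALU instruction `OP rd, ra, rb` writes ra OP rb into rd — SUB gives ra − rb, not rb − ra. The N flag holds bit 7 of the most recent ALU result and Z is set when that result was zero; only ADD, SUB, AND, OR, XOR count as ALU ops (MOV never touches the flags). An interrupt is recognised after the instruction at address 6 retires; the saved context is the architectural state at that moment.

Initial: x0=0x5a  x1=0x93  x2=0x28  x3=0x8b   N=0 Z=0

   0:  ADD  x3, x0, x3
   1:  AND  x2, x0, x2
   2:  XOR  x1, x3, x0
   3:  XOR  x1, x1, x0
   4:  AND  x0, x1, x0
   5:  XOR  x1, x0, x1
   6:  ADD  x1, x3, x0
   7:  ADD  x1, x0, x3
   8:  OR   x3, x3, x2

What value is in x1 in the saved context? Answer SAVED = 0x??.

SAVED = 0x25

after  0: x0=0x5a x1=0x93 x2=0x28 x3=0xe5  N=1 Z=0
after  1: x0=0x5a x1=0x93 x2=0x08 x3=0xe5  N=0 Z=0
after  2: x0=0x5a x1=0xbf x2=0x08 x3=0xe5  N=1 Z=0
after  3: x0=0x5a x1=0xe5 x2=0x08 x3=0xe5  N=1 Z=0
after  4: x0=0x40 x1=0xe5 x2=0x08 x3=0xe5  N=0 Z=0
after  5: x0=0x40 x1=0xa5 x2=0x08 x3=0xe5  N=1 Z=0
after  6: x0=0x40 x1=0x25 x2=0x08 x3=0xe5  N=0 Z=0
-- IRQ taken; context saved, return-PC = 7 --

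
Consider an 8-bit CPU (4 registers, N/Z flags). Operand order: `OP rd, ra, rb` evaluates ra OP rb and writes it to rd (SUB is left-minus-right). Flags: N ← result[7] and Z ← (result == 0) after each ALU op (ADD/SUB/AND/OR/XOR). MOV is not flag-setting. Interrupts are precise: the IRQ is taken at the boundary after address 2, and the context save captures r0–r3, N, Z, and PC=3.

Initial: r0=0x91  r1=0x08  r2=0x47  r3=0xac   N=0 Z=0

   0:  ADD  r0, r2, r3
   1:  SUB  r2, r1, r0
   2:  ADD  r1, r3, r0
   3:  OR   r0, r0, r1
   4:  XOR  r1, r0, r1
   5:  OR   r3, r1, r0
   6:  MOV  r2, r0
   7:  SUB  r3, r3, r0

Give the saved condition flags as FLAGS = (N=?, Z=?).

after  0: r0=0xf3 r1=0x08 r2=0x47 r3=0xac  N=1 Z=0
after  1: r0=0xf3 r1=0x08 r2=0x15 r3=0xac  N=0 Z=0
after  2: r0=0xf3 r1=0x9f r2=0x15 r3=0xac  N=1 Z=0
-- IRQ taken; context saved, return-PC = 3 --

FLAGS = (N=1, Z=0)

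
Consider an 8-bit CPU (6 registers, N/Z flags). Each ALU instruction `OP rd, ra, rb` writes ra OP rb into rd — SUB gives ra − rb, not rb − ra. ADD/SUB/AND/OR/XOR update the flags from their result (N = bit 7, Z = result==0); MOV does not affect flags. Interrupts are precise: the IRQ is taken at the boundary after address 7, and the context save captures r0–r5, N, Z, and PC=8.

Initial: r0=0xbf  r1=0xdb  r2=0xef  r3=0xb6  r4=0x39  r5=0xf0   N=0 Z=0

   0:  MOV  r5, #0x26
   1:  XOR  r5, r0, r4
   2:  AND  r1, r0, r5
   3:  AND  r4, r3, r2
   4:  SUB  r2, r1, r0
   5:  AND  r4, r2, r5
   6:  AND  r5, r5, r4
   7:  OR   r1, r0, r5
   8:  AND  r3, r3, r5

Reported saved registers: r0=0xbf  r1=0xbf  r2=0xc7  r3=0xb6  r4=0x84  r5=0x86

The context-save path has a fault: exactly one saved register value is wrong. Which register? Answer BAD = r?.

after  0: r0=0xbf r1=0xdb r2=0xef r3=0xb6 r4=0x39 r5=0x26  N=0 Z=0
after  1: r0=0xbf r1=0xdb r2=0xef r3=0xb6 r4=0x39 r5=0x86  N=1 Z=0
after  2: r0=0xbf r1=0x86 r2=0xef r3=0xb6 r4=0x39 r5=0x86  N=1 Z=0
after  3: r0=0xbf r1=0x86 r2=0xef r3=0xb6 r4=0xa6 r5=0x86  N=1 Z=0
after  4: r0=0xbf r1=0x86 r2=0xc7 r3=0xb6 r4=0xa6 r5=0x86  N=1 Z=0
after  5: r0=0xbf r1=0x86 r2=0xc7 r3=0xb6 r4=0x86 r5=0x86  N=1 Z=0
after  6: r0=0xbf r1=0x86 r2=0xc7 r3=0xb6 r4=0x86 r5=0x86  N=1 Z=0
after  7: r0=0xbf r1=0xbf r2=0xc7 r3=0xb6 r4=0x86 r5=0x86  N=1 Z=0
-- IRQ taken; context saved, return-PC = 8 --
mismatch: r4: reported 0x84 vs actual 0x86

BAD = r4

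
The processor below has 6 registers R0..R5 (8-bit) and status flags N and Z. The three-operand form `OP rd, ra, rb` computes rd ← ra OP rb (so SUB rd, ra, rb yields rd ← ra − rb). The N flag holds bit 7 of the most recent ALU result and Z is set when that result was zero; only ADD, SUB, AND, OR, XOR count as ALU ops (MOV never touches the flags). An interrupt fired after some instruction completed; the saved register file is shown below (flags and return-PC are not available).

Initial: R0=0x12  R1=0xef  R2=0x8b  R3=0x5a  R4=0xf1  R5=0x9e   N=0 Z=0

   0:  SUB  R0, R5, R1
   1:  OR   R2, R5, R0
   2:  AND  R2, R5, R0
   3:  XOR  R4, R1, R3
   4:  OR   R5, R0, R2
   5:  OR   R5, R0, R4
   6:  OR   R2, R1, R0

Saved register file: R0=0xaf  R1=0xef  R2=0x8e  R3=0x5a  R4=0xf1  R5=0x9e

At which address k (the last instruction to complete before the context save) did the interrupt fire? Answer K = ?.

after  0: R0=0xaf R1=0xef R2=0x8b R3=0x5a R4=0xf1 R5=0x9e  N=1 Z=0
after  1: R0=0xaf R1=0xef R2=0xbf R3=0x5a R4=0xf1 R5=0x9e  N=1 Z=0
after  2: R0=0xaf R1=0xef R2=0x8e R3=0x5a R4=0xf1 R5=0x9e  N=1 Z=0
-- IRQ taken; context saved, return-PC = 3 --

K = 2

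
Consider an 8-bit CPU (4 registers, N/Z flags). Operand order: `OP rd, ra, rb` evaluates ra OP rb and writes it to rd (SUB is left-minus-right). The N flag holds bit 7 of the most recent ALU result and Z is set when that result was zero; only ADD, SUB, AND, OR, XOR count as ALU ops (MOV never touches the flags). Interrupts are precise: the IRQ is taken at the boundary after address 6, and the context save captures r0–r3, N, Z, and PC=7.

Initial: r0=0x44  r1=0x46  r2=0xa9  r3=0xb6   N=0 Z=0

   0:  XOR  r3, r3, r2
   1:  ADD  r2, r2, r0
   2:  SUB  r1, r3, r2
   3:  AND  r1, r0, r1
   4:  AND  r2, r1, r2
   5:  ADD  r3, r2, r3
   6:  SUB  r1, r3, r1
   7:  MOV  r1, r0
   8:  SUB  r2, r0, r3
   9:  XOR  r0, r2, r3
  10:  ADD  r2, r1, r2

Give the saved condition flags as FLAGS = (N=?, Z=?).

FLAGS = (N=0, Z=0)

after  0: r0=0x44 r1=0x46 r2=0xa9 r3=0x1f  N=0 Z=0
after  1: r0=0x44 r1=0x46 r2=0xed r3=0x1f  N=1 Z=0
after  2: r0=0x44 r1=0x32 r2=0xed r3=0x1f  N=0 Z=0
after  3: r0=0x44 r1=0x00 r2=0xed r3=0x1f  N=0 Z=1
after  4: r0=0x44 r1=0x00 r2=0x00 r3=0x1f  N=0 Z=1
after  5: r0=0x44 r1=0x00 r2=0x00 r3=0x1f  N=0 Z=0
after  6: r0=0x44 r1=0x1f r2=0x00 r3=0x1f  N=0 Z=0
-- IRQ taken; context saved, return-PC = 7 --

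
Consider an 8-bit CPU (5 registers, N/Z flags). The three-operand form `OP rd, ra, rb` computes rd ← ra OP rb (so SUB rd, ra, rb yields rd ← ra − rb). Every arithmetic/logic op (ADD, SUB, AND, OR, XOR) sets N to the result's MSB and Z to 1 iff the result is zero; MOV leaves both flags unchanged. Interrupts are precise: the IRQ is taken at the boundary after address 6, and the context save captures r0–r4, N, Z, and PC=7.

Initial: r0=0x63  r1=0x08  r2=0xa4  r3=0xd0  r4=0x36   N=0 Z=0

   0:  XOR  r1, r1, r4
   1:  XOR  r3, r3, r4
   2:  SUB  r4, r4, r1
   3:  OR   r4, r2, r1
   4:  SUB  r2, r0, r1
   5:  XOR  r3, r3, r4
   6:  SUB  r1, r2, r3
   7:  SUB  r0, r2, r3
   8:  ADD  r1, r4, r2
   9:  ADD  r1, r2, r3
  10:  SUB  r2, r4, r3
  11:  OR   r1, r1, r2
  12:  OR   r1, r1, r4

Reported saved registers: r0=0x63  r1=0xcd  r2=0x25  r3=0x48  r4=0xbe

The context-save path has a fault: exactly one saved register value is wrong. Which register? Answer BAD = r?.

after  0: r0=0x63 r1=0x3e r2=0xa4 r3=0xd0 r4=0x36  N=0 Z=0
after  1: r0=0x63 r1=0x3e r2=0xa4 r3=0xe6 r4=0x36  N=1 Z=0
after  2: r0=0x63 r1=0x3e r2=0xa4 r3=0xe6 r4=0xf8  N=1 Z=0
after  3: r0=0x63 r1=0x3e r2=0xa4 r3=0xe6 r4=0xbe  N=1 Z=0
after  4: r0=0x63 r1=0x3e r2=0x25 r3=0xe6 r4=0xbe  N=0 Z=0
after  5: r0=0x63 r1=0x3e r2=0x25 r3=0x58 r4=0xbe  N=0 Z=0
after  6: r0=0x63 r1=0xcd r2=0x25 r3=0x58 r4=0xbe  N=1 Z=0
-- IRQ taken; context saved, return-PC = 7 --
mismatch: r3: reported 0x48 vs actual 0x58

BAD = r3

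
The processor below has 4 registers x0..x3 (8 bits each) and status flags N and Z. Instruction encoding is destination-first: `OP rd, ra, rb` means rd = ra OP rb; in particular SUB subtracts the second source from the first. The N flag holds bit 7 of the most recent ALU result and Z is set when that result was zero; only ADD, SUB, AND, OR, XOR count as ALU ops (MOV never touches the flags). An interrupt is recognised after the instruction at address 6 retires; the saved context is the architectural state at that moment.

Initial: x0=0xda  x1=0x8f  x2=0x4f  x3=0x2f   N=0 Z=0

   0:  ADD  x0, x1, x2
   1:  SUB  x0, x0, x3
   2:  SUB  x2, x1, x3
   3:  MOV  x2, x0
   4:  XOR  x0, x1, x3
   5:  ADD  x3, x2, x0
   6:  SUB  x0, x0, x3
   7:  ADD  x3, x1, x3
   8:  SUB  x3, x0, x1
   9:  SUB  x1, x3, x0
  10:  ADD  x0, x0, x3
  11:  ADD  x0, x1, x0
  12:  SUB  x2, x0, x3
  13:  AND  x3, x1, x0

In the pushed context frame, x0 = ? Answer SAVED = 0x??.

SAVED = 0x51

after  0: x0=0xde x1=0x8f x2=0x4f x3=0x2f  N=1 Z=0
after  1: x0=0xaf x1=0x8f x2=0x4f x3=0x2f  N=1 Z=0
after  2: x0=0xaf x1=0x8f x2=0x60 x3=0x2f  N=0 Z=0
after  3: x0=0xaf x1=0x8f x2=0xaf x3=0x2f  N=0 Z=0
after  4: x0=0xa0 x1=0x8f x2=0xaf x3=0x2f  N=1 Z=0
after  5: x0=0xa0 x1=0x8f x2=0xaf x3=0x4f  N=0 Z=0
after  6: x0=0x51 x1=0x8f x2=0xaf x3=0x4f  N=0 Z=0
-- IRQ taken; context saved, return-PC = 7 --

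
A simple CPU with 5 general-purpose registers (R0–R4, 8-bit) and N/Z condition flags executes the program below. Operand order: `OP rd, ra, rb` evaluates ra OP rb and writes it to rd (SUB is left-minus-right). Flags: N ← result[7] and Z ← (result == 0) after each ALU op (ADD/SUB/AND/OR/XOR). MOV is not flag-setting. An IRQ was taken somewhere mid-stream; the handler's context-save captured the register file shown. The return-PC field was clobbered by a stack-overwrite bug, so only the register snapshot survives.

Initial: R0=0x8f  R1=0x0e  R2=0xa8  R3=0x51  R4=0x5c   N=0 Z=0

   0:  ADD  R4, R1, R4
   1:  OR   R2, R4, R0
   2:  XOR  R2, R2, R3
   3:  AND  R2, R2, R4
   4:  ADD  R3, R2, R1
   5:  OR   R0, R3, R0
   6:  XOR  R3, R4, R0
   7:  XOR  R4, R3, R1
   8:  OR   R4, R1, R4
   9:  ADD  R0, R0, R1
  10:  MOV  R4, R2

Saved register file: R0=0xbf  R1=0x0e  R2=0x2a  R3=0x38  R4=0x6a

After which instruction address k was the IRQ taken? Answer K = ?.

after  0: R0=0x8f R1=0x0e R2=0xa8 R3=0x51 R4=0x6a  N=0 Z=0
after  1: R0=0x8f R1=0x0e R2=0xef R3=0x51 R4=0x6a  N=1 Z=0
after  2: R0=0x8f R1=0x0e R2=0xbe R3=0x51 R4=0x6a  N=1 Z=0
after  3: R0=0x8f R1=0x0e R2=0x2a R3=0x51 R4=0x6a  N=0 Z=0
after  4: R0=0x8f R1=0x0e R2=0x2a R3=0x38 R4=0x6a  N=0 Z=0
after  5: R0=0xbf R1=0x0e R2=0x2a R3=0x38 R4=0x6a  N=1 Z=0
-- IRQ taken; context saved, return-PC = 6 --

K = 5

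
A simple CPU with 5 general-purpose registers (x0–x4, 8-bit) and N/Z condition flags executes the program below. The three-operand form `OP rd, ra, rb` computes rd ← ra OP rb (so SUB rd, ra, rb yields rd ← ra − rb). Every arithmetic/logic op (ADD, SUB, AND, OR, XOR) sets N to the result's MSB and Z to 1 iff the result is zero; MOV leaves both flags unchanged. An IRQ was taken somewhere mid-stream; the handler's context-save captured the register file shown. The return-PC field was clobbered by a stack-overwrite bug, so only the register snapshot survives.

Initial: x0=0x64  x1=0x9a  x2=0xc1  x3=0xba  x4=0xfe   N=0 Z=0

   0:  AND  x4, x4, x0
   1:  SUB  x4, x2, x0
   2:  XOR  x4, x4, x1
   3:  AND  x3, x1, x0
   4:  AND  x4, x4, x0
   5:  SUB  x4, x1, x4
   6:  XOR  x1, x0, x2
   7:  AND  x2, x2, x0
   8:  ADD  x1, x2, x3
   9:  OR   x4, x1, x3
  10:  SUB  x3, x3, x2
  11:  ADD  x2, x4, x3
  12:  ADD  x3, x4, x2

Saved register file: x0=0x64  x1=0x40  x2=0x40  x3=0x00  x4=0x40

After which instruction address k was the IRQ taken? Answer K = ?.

K = 9

after  0: x0=0x64 x1=0x9a x2=0xc1 x3=0xba x4=0x64  N=0 Z=0
after  1: x0=0x64 x1=0x9a x2=0xc1 x3=0xba x4=0x5d  N=0 Z=0
after  2: x0=0x64 x1=0x9a x2=0xc1 x3=0xba x4=0xc7  N=1 Z=0
after  3: x0=0x64 x1=0x9a x2=0xc1 x3=0x00 x4=0xc7  N=0 Z=1
after  4: x0=0x64 x1=0x9a x2=0xc1 x3=0x00 x4=0x44  N=0 Z=0
after  5: x0=0x64 x1=0x9a x2=0xc1 x3=0x00 x4=0x56  N=0 Z=0
after  6: x0=0x64 x1=0xa5 x2=0xc1 x3=0x00 x4=0x56  N=1 Z=0
after  7: x0=0x64 x1=0xa5 x2=0x40 x3=0x00 x4=0x56  N=0 Z=0
after  8: x0=0x64 x1=0x40 x2=0x40 x3=0x00 x4=0x56  N=0 Z=0
after  9: x0=0x64 x1=0x40 x2=0x40 x3=0x00 x4=0x40  N=0 Z=0
-- IRQ taken; context saved, return-PC = 10 --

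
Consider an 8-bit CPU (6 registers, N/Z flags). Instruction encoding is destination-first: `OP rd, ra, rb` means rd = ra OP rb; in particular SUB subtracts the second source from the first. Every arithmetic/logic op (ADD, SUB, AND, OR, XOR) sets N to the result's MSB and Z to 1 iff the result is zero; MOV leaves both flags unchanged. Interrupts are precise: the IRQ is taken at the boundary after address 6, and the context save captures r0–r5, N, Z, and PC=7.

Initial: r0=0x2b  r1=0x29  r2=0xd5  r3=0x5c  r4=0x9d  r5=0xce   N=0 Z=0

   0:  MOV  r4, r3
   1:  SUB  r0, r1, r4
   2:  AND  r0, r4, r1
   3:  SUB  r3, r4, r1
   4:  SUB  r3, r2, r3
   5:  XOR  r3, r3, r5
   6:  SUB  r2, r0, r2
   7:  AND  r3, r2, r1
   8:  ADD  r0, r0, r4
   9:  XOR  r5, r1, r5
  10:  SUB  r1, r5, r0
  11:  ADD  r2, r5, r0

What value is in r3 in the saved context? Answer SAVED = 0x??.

after  0: r0=0x2b r1=0x29 r2=0xd5 r3=0x5c r4=0x5c r5=0xce  N=0 Z=0
after  1: r0=0xcd r1=0x29 r2=0xd5 r3=0x5c r4=0x5c r5=0xce  N=1 Z=0
after  2: r0=0x08 r1=0x29 r2=0xd5 r3=0x5c r4=0x5c r5=0xce  N=0 Z=0
after  3: r0=0x08 r1=0x29 r2=0xd5 r3=0x33 r4=0x5c r5=0xce  N=0 Z=0
after  4: r0=0x08 r1=0x29 r2=0xd5 r3=0xa2 r4=0x5c r5=0xce  N=1 Z=0
after  5: r0=0x08 r1=0x29 r2=0xd5 r3=0x6c r4=0x5c r5=0xce  N=0 Z=0
after  6: r0=0x08 r1=0x29 r2=0x33 r3=0x6c r4=0x5c r5=0xce  N=0 Z=0
-- IRQ taken; context saved, return-PC = 7 --

SAVED = 0x6c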